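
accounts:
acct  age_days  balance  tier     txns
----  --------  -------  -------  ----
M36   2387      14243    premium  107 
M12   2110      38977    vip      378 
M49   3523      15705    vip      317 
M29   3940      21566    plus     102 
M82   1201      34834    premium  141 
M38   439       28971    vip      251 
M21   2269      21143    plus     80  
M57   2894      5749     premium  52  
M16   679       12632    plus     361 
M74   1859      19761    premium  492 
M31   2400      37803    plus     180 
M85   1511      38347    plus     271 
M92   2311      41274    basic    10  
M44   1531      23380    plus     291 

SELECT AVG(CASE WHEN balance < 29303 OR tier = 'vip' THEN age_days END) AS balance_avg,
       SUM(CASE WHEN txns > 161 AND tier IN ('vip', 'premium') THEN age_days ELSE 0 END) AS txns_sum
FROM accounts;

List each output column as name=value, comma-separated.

[balance_avg: balance < 29303 OR tier = 'vip']
acct=M36: ✓ → 2387
acct=M12: ✓ → 2110
acct=M49: ✓ → 3523
acct=M29: ✓ → 3940
acct=M82: ✗
acct=M38: ✓ → 439
acct=M21: ✓ → 2269
acct=M57: ✓ → 2894
acct=M16: ✓ → 679
acct=M74: ✓ → 1859
acct=M31: ✗
acct=M85: ✗
acct=M92: ✗
acct=M44: ✓ → 1531
balance_avg = (2387 + 2110 + 3523 + 3940 + 439 + 2269 + 2894 + 679 + 1859 + 1531) / 10 = 2163.1
—
[txns_sum: txns > 161 AND tier IN ('vip', 'premium')]
acct=M36: ✗
acct=M12: ✓ → 2110
acct=M49: ✓ → 3523
acct=M29: ✗
acct=M82: ✗
acct=M38: ✓ → 439
acct=M21: ✗
acct=M57: ✗
acct=M16: ✗
acct=M74: ✓ → 1859
acct=M31: ✗
acct=M85: ✗
acct=M92: ✗
acct=M44: ✗
txns_sum = 2110 + 3523 + 439 + 1859 = 7931

balance_avg=2163.1, txns_sum=7931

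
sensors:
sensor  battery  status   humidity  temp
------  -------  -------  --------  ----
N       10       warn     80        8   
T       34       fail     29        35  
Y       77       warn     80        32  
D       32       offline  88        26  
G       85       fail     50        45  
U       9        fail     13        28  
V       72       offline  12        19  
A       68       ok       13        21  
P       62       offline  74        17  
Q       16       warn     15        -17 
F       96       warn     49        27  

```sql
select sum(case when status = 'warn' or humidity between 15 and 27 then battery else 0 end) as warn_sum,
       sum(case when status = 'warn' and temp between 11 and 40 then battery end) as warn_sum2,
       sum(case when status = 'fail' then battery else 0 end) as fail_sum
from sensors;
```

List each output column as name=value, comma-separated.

warn_sum=199, warn_sum2=173, fail_sum=128

[warn_sum: status = 'warn' or humidity between 15 and 27]
sensor=N: ✓ → 10
sensor=T: ✗
sensor=Y: ✓ → 77
sensor=D: ✗
sensor=G: ✗
sensor=U: ✗
sensor=V: ✗
sensor=A: ✗
sensor=P: ✗
sensor=Q: ✓ → 16
sensor=F: ✓ → 96
warn_sum = 10 + 77 + 16 + 96 = 199
—
[warn_sum2: status = 'warn' and temp between 11 and 40]
sensor=N: ✗
sensor=T: ✗
sensor=Y: ✓ → 77
sensor=D: ✗
sensor=G: ✗
sensor=U: ✗
sensor=V: ✗
sensor=A: ✗
sensor=P: ✗
sensor=Q: ✗
sensor=F: ✓ → 96
warn_sum2 = 77 + 96 = 173
—
[fail_sum: status = 'fail']
sensor=N: ✗
sensor=T: ✓ → 34
sensor=Y: ✗
sensor=D: ✗
sensor=G: ✓ → 85
sensor=U: ✓ → 9
sensor=V: ✗
sensor=A: ✗
sensor=P: ✗
sensor=Q: ✗
sensor=F: ✗
fail_sum = 34 + 85 + 9 = 128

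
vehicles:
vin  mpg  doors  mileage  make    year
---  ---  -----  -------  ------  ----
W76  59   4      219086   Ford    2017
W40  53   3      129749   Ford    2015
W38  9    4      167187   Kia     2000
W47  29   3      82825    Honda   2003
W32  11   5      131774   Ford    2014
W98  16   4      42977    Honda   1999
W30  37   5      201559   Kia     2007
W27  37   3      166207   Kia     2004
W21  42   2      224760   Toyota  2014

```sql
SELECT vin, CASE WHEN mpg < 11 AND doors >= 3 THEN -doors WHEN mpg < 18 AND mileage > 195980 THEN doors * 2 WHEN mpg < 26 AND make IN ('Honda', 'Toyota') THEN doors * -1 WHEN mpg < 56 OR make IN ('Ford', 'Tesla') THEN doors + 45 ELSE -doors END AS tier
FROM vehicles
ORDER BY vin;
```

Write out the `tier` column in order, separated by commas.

vin=W21: mpg < 56 OR make IN ('Ford', 'Tesla') → 47
vin=W27: mpg < 56 OR make IN ('Ford', 'Tesla') → 48
vin=W30: mpg < 56 OR make IN ('Ford', 'Tesla') → 50
vin=W32: mpg < 56 OR make IN ('Ford', 'Tesla') → 50
vin=W38: mpg < 11 AND doors >= 3 → -4
vin=W40: mpg < 56 OR make IN ('Ford', 'Tesla') → 48
vin=W47: mpg < 56 OR make IN ('Ford', 'Tesla') → 48
vin=W76: mpg < 56 OR make IN ('Ford', 'Tesla') → 49
vin=W98: mpg < 26 AND make IN ('Honda', 'Toyota') → -4

47, 48, 50, 50, -4, 48, 48, 49, -4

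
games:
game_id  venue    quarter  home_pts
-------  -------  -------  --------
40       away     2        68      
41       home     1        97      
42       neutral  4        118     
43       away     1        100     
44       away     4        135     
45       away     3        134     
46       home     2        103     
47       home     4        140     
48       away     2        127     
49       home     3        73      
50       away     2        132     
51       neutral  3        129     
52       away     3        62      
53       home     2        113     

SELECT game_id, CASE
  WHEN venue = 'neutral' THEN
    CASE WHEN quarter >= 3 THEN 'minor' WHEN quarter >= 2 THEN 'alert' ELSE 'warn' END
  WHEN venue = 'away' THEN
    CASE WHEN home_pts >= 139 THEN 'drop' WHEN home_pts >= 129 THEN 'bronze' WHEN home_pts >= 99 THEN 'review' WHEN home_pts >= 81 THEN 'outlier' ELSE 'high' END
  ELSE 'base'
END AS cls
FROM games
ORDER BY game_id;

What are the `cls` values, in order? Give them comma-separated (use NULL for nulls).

high, base, minor, review, bronze, bronze, base, base, review, base, bronze, minor, high, base

game_id=40: venue='away' → inner[ELSE] → high
game_id=41: venue='home' → outer ELSE → base
game_id=42: venue='neutral' → inner[quarter >= 3] → minor
game_id=43: venue='away' → inner[home_pts >= 99] → review
game_id=44: venue='away' → inner[home_pts >= 129] → bronze
game_id=45: venue='away' → inner[home_pts >= 129] → bronze
game_id=46: venue='home' → outer ELSE → base
game_id=47: venue='home' → outer ELSE → base
game_id=48: venue='away' → inner[home_pts >= 99] → review
game_id=49: venue='home' → outer ELSE → base
game_id=50: venue='away' → inner[home_pts >= 129] → bronze
game_id=51: venue='neutral' → inner[quarter >= 3] → minor
game_id=52: venue='away' → inner[ELSE] → high
game_id=53: venue='home' → outer ELSE → base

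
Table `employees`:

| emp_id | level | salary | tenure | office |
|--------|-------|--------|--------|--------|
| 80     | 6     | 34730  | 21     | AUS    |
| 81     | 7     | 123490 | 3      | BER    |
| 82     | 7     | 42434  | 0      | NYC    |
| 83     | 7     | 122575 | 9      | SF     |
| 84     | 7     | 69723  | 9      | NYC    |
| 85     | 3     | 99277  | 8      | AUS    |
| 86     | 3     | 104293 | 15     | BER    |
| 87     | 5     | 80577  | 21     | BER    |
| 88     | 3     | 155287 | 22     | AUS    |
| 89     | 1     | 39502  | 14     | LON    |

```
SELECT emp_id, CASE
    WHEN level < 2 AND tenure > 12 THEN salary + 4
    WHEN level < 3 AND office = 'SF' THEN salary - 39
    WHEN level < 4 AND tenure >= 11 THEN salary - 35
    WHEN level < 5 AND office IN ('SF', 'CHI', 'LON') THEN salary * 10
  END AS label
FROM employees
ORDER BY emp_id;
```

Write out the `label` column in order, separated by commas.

emp_id=80: (no match → NULL) → NULL
emp_id=81: (no match → NULL) → NULL
emp_id=82: (no match → NULL) → NULL
emp_id=83: (no match → NULL) → NULL
emp_id=84: (no match → NULL) → NULL
emp_id=85: (no match → NULL) → NULL
emp_id=86: level < 4 AND tenure >= 11 → 104258
emp_id=87: (no match → NULL) → NULL
emp_id=88: level < 4 AND tenure >= 11 → 155252
emp_id=89: level < 2 AND tenure > 12 → 39506

NULL, NULL, NULL, NULL, NULL, NULL, 104258, NULL, 155252, 39506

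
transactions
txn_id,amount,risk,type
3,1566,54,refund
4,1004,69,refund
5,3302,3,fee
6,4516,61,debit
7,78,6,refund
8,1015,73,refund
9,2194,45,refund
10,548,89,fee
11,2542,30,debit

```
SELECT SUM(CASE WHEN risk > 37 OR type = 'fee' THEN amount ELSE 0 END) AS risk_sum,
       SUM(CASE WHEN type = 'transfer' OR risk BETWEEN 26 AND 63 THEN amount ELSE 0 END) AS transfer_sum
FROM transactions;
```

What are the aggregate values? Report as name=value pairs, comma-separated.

risk_sum=14145, transfer_sum=10818

[risk_sum: risk > 37 OR type = 'fee']
txn_id=3: ✓ → 1566
txn_id=4: ✓ → 1004
txn_id=5: ✓ → 3302
txn_id=6: ✓ → 4516
txn_id=7: ✗
txn_id=8: ✓ → 1015
txn_id=9: ✓ → 2194
txn_id=10: ✓ → 548
txn_id=11: ✗
risk_sum = 1566 + 1004 + 3302 + 4516 + 1015 + 2194 + 548 = 14145
—
[transfer_sum: type = 'transfer' OR risk BETWEEN 26 AND 63]
txn_id=3: ✓ → 1566
txn_id=4: ✗
txn_id=5: ✗
txn_id=6: ✓ → 4516
txn_id=7: ✗
txn_id=8: ✗
txn_id=9: ✓ → 2194
txn_id=10: ✗
txn_id=11: ✓ → 2542
transfer_sum = 1566 + 4516 + 2194 + 2542 = 10818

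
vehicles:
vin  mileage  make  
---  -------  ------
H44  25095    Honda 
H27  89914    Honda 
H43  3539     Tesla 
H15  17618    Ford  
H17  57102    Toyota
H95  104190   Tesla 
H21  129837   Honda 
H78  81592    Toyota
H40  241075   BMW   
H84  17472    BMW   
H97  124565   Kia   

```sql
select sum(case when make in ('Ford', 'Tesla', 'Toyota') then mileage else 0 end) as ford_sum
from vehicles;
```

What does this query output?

vin=H44: ✗
vin=H27: ✗
vin=H43: ✓ → 3539
vin=H15: ✓ → 17618
vin=H17: ✓ → 57102
vin=H95: ✓ → 104190
vin=H21: ✗
vin=H78: ✓ → 81592
vin=H40: ✗
vin=H84: ✗
vin=H97: ✗
ford_sum = 3539 + 17618 + 57102 + 104190 + 81592 = 264041

264041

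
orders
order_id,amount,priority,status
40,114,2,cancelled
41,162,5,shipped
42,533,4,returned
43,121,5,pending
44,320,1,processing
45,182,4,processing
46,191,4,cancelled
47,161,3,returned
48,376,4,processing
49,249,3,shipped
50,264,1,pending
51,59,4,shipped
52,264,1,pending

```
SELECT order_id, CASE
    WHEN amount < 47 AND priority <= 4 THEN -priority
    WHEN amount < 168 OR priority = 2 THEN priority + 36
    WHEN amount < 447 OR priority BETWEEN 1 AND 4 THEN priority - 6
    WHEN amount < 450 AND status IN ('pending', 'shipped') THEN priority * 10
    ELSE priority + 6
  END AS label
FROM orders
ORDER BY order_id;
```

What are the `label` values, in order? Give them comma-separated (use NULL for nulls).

order_id=40: amount < 168 OR priority = 2 → 38
order_id=41: amount < 168 OR priority = 2 → 41
order_id=42: amount < 447 OR priority BETWEEN 1 AND 4 → -2
order_id=43: amount < 168 OR priority = 2 → 41
order_id=44: amount < 447 OR priority BETWEEN 1 AND 4 → -5
order_id=45: amount < 447 OR priority BETWEEN 1 AND 4 → -2
order_id=46: amount < 447 OR priority BETWEEN 1 AND 4 → -2
order_id=47: amount < 168 OR priority = 2 → 39
order_id=48: amount < 447 OR priority BETWEEN 1 AND 4 → -2
order_id=49: amount < 447 OR priority BETWEEN 1 AND 4 → -3
order_id=50: amount < 447 OR priority BETWEEN 1 AND 4 → -5
order_id=51: amount < 168 OR priority = 2 → 40
order_id=52: amount < 447 OR priority BETWEEN 1 AND 4 → -5

38, 41, -2, 41, -5, -2, -2, 39, -2, -3, -5, 40, -5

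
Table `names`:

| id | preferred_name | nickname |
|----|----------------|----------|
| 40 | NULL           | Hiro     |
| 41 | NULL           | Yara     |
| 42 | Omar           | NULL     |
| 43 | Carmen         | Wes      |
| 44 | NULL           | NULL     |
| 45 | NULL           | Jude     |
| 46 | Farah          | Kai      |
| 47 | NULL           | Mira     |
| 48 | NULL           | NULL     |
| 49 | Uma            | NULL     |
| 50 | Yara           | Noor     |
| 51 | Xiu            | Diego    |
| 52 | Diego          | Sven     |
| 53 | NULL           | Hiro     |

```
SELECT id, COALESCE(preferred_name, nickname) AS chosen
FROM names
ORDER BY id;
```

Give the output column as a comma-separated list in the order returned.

Hiro, Yara, Omar, Carmen, NULL, Jude, Farah, Mira, NULL, Uma, Yara, Xiu, Diego, Hiro

id=40: preferred_name=NULL, nickname=Hiro → Hiro
id=41: preferred_name=NULL, nickname=Yara → Yara
id=42: preferred_name=Omar → Omar
id=43: preferred_name=Carmen → Carmen
id=44: preferred_name=NULL, nickname=NULL (all NULL) → NULL
id=45: preferred_name=NULL, nickname=Jude → Jude
id=46: preferred_name=Farah → Farah
id=47: preferred_name=NULL, nickname=Mira → Mira
id=48: preferred_name=NULL, nickname=NULL (all NULL) → NULL
id=49: preferred_name=Uma → Uma
id=50: preferred_name=Yara → Yara
id=51: preferred_name=Xiu → Xiu
id=52: preferred_name=Diego → Diego
id=53: preferred_name=NULL, nickname=Hiro → Hiro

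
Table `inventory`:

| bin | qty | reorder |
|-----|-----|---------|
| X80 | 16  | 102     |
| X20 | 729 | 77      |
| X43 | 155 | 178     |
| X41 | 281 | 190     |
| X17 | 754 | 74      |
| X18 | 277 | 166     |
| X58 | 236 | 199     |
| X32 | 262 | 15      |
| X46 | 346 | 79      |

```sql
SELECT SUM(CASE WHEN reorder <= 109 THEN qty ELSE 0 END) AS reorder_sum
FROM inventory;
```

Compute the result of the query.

2107

bin=X80: ✓ → 16
bin=X20: ✓ → 729
bin=X43: ✗
bin=X41: ✗
bin=X17: ✓ → 754
bin=X18: ✗
bin=X58: ✗
bin=X32: ✓ → 262
bin=X46: ✓ → 346
reorder_sum = 16 + 729 + 754 + 262 + 346 = 2107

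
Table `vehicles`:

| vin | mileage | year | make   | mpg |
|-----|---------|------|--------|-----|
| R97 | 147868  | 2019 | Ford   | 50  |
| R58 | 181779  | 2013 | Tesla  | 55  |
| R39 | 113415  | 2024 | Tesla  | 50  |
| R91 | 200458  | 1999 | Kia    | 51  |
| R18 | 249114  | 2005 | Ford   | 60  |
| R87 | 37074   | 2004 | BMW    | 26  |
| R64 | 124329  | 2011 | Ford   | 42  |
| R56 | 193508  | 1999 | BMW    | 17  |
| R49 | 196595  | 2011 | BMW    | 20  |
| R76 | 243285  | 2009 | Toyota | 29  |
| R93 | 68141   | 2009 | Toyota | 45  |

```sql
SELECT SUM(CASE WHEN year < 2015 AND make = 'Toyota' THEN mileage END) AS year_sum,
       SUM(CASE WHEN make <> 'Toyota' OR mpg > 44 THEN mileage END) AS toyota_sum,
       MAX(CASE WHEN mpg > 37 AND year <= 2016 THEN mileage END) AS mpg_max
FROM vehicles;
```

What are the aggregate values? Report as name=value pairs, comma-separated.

[year_sum: year < 2015 AND make = 'Toyota']
vin=R97: ✗
vin=R58: ✗
vin=R39: ✗
vin=R91: ✗
vin=R18: ✗
vin=R87: ✗
vin=R64: ✗
vin=R56: ✗
vin=R49: ✗
vin=R76: ✓ → 243285
vin=R93: ✓ → 68141
year_sum = 243285 + 68141 = 311426
—
[toyota_sum: make <> 'Toyota' OR mpg > 44]
vin=R97: ✓ → 147868
vin=R58: ✓ → 181779
vin=R39: ✓ → 113415
vin=R91: ✓ → 200458
vin=R18: ✓ → 249114
vin=R87: ✓ → 37074
vin=R64: ✓ → 124329
vin=R56: ✓ → 193508
vin=R49: ✓ → 196595
vin=R76: ✗
vin=R93: ✓ → 68141
toyota_sum = 147868 + 181779 + 113415 + 200458 + 249114 + 37074 + 124329 + 193508 + 196595 + 68141 = 1512281
—
[mpg_max: mpg > 37 AND year <= 2016]
vin=R97: ✗
vin=R58: ✓ → 181779
vin=R39: ✗
vin=R91: ✓ → 200458
vin=R18: ✓ → 249114
vin=R87: ✗
vin=R64: ✓ → 124329
vin=R56: ✗
vin=R49: ✗
vin=R76: ✗
vin=R93: ✓ → 68141
mpg_max = MAX(181779, 200458, 249114, 124329, 68141) = 249114

year_sum=311426, toyota_sum=1512281, mpg_max=249114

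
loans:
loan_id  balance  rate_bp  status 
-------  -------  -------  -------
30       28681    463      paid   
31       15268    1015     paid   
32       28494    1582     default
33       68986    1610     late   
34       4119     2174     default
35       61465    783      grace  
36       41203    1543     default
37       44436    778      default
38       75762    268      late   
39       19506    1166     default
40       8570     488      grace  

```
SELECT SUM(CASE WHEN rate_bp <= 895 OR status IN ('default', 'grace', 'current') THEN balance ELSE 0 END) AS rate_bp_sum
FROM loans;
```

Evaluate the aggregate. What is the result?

312236

loan_id=30: ✓ → 28681
loan_id=31: ✗
loan_id=32: ✓ → 28494
loan_id=33: ✗
loan_id=34: ✓ → 4119
loan_id=35: ✓ → 61465
loan_id=36: ✓ → 41203
loan_id=37: ✓ → 44436
loan_id=38: ✓ → 75762
loan_id=39: ✓ → 19506
loan_id=40: ✓ → 8570
rate_bp_sum = 28681 + 28494 + 4119 + 61465 + 41203 + 44436 + 75762 + 19506 + 8570 = 312236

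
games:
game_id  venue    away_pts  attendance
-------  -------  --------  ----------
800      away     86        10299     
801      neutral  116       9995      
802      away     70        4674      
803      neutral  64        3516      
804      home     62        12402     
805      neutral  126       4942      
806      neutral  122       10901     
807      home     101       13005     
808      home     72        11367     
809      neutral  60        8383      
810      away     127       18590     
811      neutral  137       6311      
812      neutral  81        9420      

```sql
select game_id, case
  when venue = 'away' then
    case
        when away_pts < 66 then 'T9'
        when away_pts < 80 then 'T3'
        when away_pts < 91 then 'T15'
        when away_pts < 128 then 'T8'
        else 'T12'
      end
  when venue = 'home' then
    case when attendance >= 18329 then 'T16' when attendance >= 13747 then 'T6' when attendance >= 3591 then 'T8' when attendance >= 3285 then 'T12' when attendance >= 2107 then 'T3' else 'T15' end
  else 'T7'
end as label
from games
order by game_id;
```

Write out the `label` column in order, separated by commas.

game_id=800: venue='away' → inner[away_pts < 91] → T15
game_id=801: venue='neutral' → outer ELSE → T7
game_id=802: venue='away' → inner[away_pts < 80] → T3
game_id=803: venue='neutral' → outer ELSE → T7
game_id=804: venue='home' → inner[attendance >= 3591] → T8
game_id=805: venue='neutral' → outer ELSE → T7
game_id=806: venue='neutral' → outer ELSE → T7
game_id=807: venue='home' → inner[attendance >= 3591] → T8
game_id=808: venue='home' → inner[attendance >= 3591] → T8
game_id=809: venue='neutral' → outer ELSE → T7
game_id=810: venue='away' → inner[away_pts < 128] → T8
game_id=811: venue='neutral' → outer ELSE → T7
game_id=812: venue='neutral' → outer ELSE → T7

T15, T7, T3, T7, T8, T7, T7, T8, T8, T7, T8, T7, T7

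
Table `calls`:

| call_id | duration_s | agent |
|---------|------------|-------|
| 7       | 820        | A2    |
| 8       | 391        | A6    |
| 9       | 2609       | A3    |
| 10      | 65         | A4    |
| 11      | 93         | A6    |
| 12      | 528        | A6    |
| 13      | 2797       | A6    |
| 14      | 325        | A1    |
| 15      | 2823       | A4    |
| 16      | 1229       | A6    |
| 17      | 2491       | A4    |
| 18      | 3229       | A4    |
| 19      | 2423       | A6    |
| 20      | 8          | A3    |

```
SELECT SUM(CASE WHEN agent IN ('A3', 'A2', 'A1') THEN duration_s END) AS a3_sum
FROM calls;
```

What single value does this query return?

3762

call_id=7: ✓ → 820
call_id=8: ✗
call_id=9: ✓ → 2609
call_id=10: ✗
call_id=11: ✗
call_id=12: ✗
call_id=13: ✗
call_id=14: ✓ → 325
call_id=15: ✗
call_id=16: ✗
call_id=17: ✗
call_id=18: ✗
call_id=19: ✗
call_id=20: ✓ → 8
a3_sum = 820 + 2609 + 325 + 8 = 3762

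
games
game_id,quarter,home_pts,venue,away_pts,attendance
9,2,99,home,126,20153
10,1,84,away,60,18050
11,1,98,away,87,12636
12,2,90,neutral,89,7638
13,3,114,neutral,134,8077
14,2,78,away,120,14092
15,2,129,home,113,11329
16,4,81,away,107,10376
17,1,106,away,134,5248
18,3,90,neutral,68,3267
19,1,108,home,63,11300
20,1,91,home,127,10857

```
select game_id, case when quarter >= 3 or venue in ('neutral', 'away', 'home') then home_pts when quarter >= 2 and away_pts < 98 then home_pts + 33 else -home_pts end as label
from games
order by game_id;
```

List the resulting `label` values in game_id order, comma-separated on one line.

99, 84, 98, 90, 114, 78, 129, 81, 106, 90, 108, 91

game_id=9: quarter >= 3 or venue in ('neutral', 'away', 'home') → 99
game_id=10: quarter >= 3 or venue in ('neutral', 'away', 'home') → 84
game_id=11: quarter >= 3 or venue in ('neutral', 'away', 'home') → 98
game_id=12: quarter >= 3 or venue in ('neutral', 'away', 'home') → 90
game_id=13: quarter >= 3 or venue in ('neutral', 'away', 'home') → 114
game_id=14: quarter >= 3 or venue in ('neutral', 'away', 'home') → 78
game_id=15: quarter >= 3 or venue in ('neutral', 'away', 'home') → 129
game_id=16: quarter >= 3 or venue in ('neutral', 'away', 'home') → 81
game_id=17: quarter >= 3 or venue in ('neutral', 'away', 'home') → 106
game_id=18: quarter >= 3 or venue in ('neutral', 'away', 'home') → 90
game_id=19: quarter >= 3 or venue in ('neutral', 'away', 'home') → 108
game_id=20: quarter >= 3 or venue in ('neutral', 'away', 'home') → 91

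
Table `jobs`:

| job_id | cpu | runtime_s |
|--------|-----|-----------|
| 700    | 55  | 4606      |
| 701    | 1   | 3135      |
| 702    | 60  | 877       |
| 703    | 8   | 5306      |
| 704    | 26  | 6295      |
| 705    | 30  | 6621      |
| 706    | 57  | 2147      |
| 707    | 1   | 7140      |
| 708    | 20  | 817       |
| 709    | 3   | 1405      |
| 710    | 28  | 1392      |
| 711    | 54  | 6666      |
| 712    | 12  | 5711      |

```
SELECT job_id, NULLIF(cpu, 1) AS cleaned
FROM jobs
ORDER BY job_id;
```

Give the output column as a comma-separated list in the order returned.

55, NULL, 60, 8, 26, 30, 57, NULL, 20, 3, 28, 54, 12

job_id=700: cpu=55 vs 1: differ → 55
job_id=701: cpu=1 vs 1: equal → NULL
job_id=702: cpu=60 vs 1: differ → 60
job_id=703: cpu=8 vs 1: differ → 8
job_id=704: cpu=26 vs 1: differ → 26
job_id=705: cpu=30 vs 1: differ → 30
job_id=706: cpu=57 vs 1: differ → 57
job_id=707: cpu=1 vs 1: equal → NULL
job_id=708: cpu=20 vs 1: differ → 20
job_id=709: cpu=3 vs 1: differ → 3
job_id=710: cpu=28 vs 1: differ → 28
job_id=711: cpu=54 vs 1: differ → 54
job_id=712: cpu=12 vs 1: differ → 12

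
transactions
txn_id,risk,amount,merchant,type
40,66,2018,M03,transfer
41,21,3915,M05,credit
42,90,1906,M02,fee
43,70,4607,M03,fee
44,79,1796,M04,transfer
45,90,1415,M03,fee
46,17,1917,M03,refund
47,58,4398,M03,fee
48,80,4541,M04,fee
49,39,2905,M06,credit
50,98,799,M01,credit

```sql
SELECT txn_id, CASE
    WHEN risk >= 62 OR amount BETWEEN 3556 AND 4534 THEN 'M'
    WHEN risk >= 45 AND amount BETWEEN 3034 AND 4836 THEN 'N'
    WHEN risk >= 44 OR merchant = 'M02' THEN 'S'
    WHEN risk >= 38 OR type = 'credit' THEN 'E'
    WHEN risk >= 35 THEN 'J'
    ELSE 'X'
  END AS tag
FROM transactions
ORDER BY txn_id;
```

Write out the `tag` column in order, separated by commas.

txn_id=40: risk >= 62 OR amount BETWEEN 3556 AND 4534 → M
txn_id=41: risk >= 62 OR amount BETWEEN 3556 AND 4534 → M
txn_id=42: risk >= 62 OR amount BETWEEN 3556 AND 4534 → M
txn_id=43: risk >= 62 OR amount BETWEEN 3556 AND 4534 → M
txn_id=44: risk >= 62 OR amount BETWEEN 3556 AND 4534 → M
txn_id=45: risk >= 62 OR amount BETWEEN 3556 AND 4534 → M
txn_id=46: ELSE → X
txn_id=47: risk >= 62 OR amount BETWEEN 3556 AND 4534 → M
txn_id=48: risk >= 62 OR amount BETWEEN 3556 AND 4534 → M
txn_id=49: risk >= 38 OR type = 'credit' → E
txn_id=50: risk >= 62 OR amount BETWEEN 3556 AND 4534 → M

M, M, M, M, M, M, X, M, M, E, M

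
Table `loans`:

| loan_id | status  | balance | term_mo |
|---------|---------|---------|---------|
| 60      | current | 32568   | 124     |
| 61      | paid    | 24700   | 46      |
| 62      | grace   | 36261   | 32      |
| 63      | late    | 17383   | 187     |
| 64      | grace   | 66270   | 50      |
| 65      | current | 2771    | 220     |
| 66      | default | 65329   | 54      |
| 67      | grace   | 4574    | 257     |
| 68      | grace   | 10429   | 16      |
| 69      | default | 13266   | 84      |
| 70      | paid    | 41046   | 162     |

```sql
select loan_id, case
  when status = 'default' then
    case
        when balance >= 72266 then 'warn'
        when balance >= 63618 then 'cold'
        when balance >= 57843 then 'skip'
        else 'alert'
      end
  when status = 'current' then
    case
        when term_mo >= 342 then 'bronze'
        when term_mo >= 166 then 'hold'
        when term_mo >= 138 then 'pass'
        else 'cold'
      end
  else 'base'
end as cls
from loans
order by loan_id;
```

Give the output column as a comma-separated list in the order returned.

cold, base, base, base, base, hold, cold, base, base, alert, base

loan_id=60: status='current' → inner[ELSE] → cold
loan_id=61: status='paid' → outer ELSE → base
loan_id=62: status='grace' → outer ELSE → base
loan_id=63: status='late' → outer ELSE → base
loan_id=64: status='grace' → outer ELSE → base
loan_id=65: status='current' → inner[term_mo >= 166] → hold
loan_id=66: status='default' → inner[balance >= 63618] → cold
loan_id=67: status='grace' → outer ELSE → base
loan_id=68: status='grace' → outer ELSE → base
loan_id=69: status='default' → inner[ELSE] → alert
loan_id=70: status='paid' → outer ELSE → base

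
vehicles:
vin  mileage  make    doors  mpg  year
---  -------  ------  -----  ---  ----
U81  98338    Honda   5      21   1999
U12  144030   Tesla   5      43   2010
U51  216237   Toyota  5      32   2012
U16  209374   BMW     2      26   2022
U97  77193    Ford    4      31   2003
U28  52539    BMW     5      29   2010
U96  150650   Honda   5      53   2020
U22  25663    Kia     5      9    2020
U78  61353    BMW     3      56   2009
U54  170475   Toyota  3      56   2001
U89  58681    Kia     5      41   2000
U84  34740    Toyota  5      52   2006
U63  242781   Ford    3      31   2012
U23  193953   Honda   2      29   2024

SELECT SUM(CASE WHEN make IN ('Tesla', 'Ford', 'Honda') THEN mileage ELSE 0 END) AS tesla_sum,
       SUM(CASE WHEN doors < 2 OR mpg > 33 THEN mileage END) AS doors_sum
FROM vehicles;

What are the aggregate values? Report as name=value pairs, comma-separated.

tesla_sum=906945, doors_sum=619929

[tesla_sum: make IN ('Tesla', 'Ford', 'Honda')]
vin=U81: ✓ → 98338
vin=U12: ✓ → 144030
vin=U51: ✗
vin=U16: ✗
vin=U97: ✓ → 77193
vin=U28: ✗
vin=U96: ✓ → 150650
vin=U22: ✗
vin=U78: ✗
vin=U54: ✗
vin=U89: ✗
vin=U84: ✗
vin=U63: ✓ → 242781
vin=U23: ✓ → 193953
tesla_sum = 98338 + 144030 + 77193 + 150650 + 242781 + 193953 = 906945
—
[doors_sum: doors < 2 OR mpg > 33]
vin=U81: ✗
vin=U12: ✓ → 144030
vin=U51: ✗
vin=U16: ✗
vin=U97: ✗
vin=U28: ✗
vin=U96: ✓ → 150650
vin=U22: ✗
vin=U78: ✓ → 61353
vin=U54: ✓ → 170475
vin=U89: ✓ → 58681
vin=U84: ✓ → 34740
vin=U63: ✗
vin=U23: ✗
doors_sum = 144030 + 150650 + 61353 + 170475 + 58681 + 34740 = 619929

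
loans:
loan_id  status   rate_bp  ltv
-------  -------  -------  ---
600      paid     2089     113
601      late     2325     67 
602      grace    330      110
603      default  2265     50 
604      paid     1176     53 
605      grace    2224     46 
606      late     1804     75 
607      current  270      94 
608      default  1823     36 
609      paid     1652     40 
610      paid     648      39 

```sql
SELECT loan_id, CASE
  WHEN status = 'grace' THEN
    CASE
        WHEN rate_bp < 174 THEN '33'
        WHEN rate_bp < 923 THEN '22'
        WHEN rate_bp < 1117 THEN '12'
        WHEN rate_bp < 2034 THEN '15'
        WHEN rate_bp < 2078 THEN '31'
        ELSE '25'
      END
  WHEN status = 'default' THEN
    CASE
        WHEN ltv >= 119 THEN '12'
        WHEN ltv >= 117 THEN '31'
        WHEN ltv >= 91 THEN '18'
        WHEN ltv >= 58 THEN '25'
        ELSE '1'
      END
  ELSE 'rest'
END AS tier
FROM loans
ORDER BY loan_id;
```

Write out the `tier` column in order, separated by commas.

rest, rest, 22, 1, rest, 25, rest, rest, 1, rest, rest

loan_id=600: status='paid' → outer ELSE → rest
loan_id=601: status='late' → outer ELSE → rest
loan_id=602: status='grace' → inner[rate_bp < 923] → 22
loan_id=603: status='default' → inner[ELSE] → 1
loan_id=604: status='paid' → outer ELSE → rest
loan_id=605: status='grace' → inner[ELSE] → 25
loan_id=606: status='late' → outer ELSE → rest
loan_id=607: status='current' → outer ELSE → rest
loan_id=608: status='default' → inner[ELSE] → 1
loan_id=609: status='paid' → outer ELSE → rest
loan_id=610: status='paid' → outer ELSE → rest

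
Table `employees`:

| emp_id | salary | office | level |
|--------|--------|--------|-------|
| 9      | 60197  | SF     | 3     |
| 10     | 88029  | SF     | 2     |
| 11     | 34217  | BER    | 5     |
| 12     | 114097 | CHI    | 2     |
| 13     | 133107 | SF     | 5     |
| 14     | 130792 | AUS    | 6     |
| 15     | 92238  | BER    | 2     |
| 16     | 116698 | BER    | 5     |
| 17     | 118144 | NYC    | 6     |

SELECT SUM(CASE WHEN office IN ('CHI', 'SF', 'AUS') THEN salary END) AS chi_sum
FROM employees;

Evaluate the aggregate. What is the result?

526222

emp_id=9: ✓ → 60197
emp_id=10: ✓ → 88029
emp_id=11: ✗
emp_id=12: ✓ → 114097
emp_id=13: ✓ → 133107
emp_id=14: ✓ → 130792
emp_id=15: ✗
emp_id=16: ✗
emp_id=17: ✗
chi_sum = 60197 + 88029 + 114097 + 133107 + 130792 = 526222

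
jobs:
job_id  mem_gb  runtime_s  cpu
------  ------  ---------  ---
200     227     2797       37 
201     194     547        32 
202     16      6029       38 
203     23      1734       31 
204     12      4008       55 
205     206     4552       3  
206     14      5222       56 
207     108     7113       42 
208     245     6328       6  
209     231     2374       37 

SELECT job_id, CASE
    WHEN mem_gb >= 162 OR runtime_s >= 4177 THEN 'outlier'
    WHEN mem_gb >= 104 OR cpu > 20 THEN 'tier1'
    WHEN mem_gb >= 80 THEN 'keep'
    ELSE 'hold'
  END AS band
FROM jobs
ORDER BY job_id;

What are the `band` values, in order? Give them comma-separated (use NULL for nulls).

outlier, outlier, outlier, tier1, tier1, outlier, outlier, outlier, outlier, outlier

job_id=200: mem_gb >= 162 OR runtime_s >= 4177 → outlier
job_id=201: mem_gb >= 162 OR runtime_s >= 4177 → outlier
job_id=202: mem_gb >= 162 OR runtime_s >= 4177 → outlier
job_id=203: mem_gb >= 104 OR cpu > 20 → tier1
job_id=204: mem_gb >= 104 OR cpu > 20 → tier1
job_id=205: mem_gb >= 162 OR runtime_s >= 4177 → outlier
job_id=206: mem_gb >= 162 OR runtime_s >= 4177 → outlier
job_id=207: mem_gb >= 162 OR runtime_s >= 4177 → outlier
job_id=208: mem_gb >= 162 OR runtime_s >= 4177 → outlier
job_id=209: mem_gb >= 162 OR runtime_s >= 4177 → outlier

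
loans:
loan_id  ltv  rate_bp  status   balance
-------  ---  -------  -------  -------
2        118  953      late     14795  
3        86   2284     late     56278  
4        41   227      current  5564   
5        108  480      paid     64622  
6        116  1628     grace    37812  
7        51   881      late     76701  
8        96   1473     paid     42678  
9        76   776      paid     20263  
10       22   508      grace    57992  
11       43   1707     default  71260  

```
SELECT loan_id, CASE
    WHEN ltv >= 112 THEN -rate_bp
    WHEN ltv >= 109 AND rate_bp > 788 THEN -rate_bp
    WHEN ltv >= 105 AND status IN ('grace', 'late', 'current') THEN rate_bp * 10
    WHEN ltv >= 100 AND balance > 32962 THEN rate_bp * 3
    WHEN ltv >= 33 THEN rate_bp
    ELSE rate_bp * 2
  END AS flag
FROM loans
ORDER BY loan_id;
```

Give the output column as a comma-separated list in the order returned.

-953, 2284, 227, 1440, -1628, 881, 1473, 776, 1016, 1707

loan_id=2: ltv >= 112 → -953
loan_id=3: ltv >= 33 → 2284
loan_id=4: ltv >= 33 → 227
loan_id=5: ltv >= 100 AND balance > 32962 → 1440
loan_id=6: ltv >= 112 → -1628
loan_id=7: ltv >= 33 → 881
loan_id=8: ltv >= 33 → 1473
loan_id=9: ltv >= 33 → 776
loan_id=10: ELSE → 1016
loan_id=11: ltv >= 33 → 1707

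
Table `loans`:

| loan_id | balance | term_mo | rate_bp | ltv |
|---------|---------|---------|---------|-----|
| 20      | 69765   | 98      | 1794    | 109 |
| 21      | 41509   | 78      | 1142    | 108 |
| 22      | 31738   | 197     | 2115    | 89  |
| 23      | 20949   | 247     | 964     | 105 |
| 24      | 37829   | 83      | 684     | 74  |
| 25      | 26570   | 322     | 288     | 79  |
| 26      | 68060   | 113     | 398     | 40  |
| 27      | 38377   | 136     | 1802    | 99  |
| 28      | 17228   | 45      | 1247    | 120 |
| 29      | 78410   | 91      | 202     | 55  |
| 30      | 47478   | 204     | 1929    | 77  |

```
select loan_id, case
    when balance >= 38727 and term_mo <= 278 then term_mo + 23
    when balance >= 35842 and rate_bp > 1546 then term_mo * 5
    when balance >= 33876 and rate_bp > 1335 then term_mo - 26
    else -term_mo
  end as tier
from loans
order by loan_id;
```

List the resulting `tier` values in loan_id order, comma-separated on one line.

loan_id=20: balance >= 38727 and term_mo <= 278 → 121
loan_id=21: balance >= 38727 and term_mo <= 278 → 101
loan_id=22: ELSE → -197
loan_id=23: ELSE → -247
loan_id=24: ELSE → -83
loan_id=25: ELSE → -322
loan_id=26: balance >= 38727 and term_mo <= 278 → 136
loan_id=27: balance >= 35842 and rate_bp > 1546 → 680
loan_id=28: ELSE → -45
loan_id=29: balance >= 38727 and term_mo <= 278 → 114
loan_id=30: balance >= 38727 and term_mo <= 278 → 227

121, 101, -197, -247, -83, -322, 136, 680, -45, 114, 227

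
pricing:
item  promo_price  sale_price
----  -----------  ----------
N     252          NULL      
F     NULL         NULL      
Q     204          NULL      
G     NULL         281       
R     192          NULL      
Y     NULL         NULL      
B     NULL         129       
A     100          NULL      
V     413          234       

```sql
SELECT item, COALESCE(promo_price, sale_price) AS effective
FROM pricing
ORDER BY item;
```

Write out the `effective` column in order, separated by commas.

100, 129, NULL, 281, 252, 204, 192, 413, NULL

item=A: promo_price=100 → 100
item=B: promo_price=NULL, sale_price=129 → 129
item=F: promo_price=NULL, sale_price=NULL (all NULL) → NULL
item=G: promo_price=NULL, sale_price=281 → 281
item=N: promo_price=252 → 252
item=Q: promo_price=204 → 204
item=R: promo_price=192 → 192
item=V: promo_price=413 → 413
item=Y: promo_price=NULL, sale_price=NULL (all NULL) → NULL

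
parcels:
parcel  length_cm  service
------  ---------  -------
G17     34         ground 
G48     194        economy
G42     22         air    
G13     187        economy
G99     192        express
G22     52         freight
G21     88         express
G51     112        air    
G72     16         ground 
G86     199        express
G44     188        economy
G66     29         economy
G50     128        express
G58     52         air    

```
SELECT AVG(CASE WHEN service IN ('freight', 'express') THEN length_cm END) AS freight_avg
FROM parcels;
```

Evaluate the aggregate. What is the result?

parcel=G17: ✗
parcel=G48: ✗
parcel=G42: ✗
parcel=G13: ✗
parcel=G99: ✓ → 192
parcel=G22: ✓ → 52
parcel=G21: ✓ → 88
parcel=G51: ✗
parcel=G72: ✗
parcel=G86: ✓ → 199
parcel=G44: ✗
parcel=G66: ✗
parcel=G50: ✓ → 128
parcel=G58: ✗
freight_avg = (192 + 52 + 88 + 199 + 128) / 5 = 131.8

131.8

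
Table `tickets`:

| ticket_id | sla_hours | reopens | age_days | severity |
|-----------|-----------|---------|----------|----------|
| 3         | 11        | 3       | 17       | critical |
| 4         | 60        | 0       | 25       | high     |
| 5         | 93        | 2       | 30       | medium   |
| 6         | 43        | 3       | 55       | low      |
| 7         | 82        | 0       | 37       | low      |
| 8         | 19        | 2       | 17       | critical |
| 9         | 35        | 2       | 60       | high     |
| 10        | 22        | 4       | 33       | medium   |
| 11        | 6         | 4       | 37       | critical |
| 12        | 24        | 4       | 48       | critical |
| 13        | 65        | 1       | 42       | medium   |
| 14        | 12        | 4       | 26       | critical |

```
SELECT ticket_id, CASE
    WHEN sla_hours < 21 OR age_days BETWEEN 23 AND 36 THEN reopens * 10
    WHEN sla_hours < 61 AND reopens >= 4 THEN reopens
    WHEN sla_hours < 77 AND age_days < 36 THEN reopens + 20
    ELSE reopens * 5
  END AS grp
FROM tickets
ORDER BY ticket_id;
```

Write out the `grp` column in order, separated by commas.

ticket_id=3: sla_hours < 21 OR age_days BETWEEN 23 AND 36 → 30
ticket_id=4: sla_hours < 21 OR age_days BETWEEN 23 AND 36 → 0
ticket_id=5: sla_hours < 21 OR age_days BETWEEN 23 AND 36 → 20
ticket_id=6: ELSE → 15
ticket_id=7: ELSE → 0
ticket_id=8: sla_hours < 21 OR age_days BETWEEN 23 AND 36 → 20
ticket_id=9: ELSE → 10
ticket_id=10: sla_hours < 21 OR age_days BETWEEN 23 AND 36 → 40
ticket_id=11: sla_hours < 21 OR age_days BETWEEN 23 AND 36 → 40
ticket_id=12: sla_hours < 61 AND reopens >= 4 → 4
ticket_id=13: ELSE → 5
ticket_id=14: sla_hours < 21 OR age_days BETWEEN 23 AND 36 → 40

30, 0, 20, 15, 0, 20, 10, 40, 40, 4, 5, 40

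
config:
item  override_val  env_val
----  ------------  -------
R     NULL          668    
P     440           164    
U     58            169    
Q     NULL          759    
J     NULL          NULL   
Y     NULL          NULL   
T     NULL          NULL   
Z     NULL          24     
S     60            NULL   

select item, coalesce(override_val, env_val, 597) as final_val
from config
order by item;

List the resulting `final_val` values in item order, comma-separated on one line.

597, 440, 759, 668, 60, 597, 58, 597, 24

item=J: override_val=NULL, env_val=NULL, → literal 597 → 597
item=P: override_val=440 → 440
item=Q: override_val=NULL, env_val=759 → 759
item=R: override_val=NULL, env_val=668 → 668
item=S: override_val=60 → 60
item=T: override_val=NULL, env_val=NULL, → literal 597 → 597
item=U: override_val=58 → 58
item=Y: override_val=NULL, env_val=NULL, → literal 597 → 597
item=Z: override_val=NULL, env_val=24 → 24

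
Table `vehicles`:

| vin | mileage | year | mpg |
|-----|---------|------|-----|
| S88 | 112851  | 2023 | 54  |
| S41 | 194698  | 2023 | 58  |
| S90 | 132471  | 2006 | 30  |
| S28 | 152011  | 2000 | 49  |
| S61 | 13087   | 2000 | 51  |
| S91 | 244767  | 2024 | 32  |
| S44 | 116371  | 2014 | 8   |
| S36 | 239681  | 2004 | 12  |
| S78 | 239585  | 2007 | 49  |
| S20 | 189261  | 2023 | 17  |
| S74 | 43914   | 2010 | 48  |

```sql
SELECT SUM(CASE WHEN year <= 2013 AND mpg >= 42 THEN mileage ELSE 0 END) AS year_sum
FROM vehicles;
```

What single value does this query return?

448597

vin=S88: ✗
vin=S41: ✗
vin=S90: ✗
vin=S28: ✓ → 152011
vin=S61: ✓ → 13087
vin=S91: ✗
vin=S44: ✗
vin=S36: ✗
vin=S78: ✓ → 239585
vin=S20: ✗
vin=S74: ✓ → 43914
year_sum = 152011 + 13087 + 239585 + 43914 = 448597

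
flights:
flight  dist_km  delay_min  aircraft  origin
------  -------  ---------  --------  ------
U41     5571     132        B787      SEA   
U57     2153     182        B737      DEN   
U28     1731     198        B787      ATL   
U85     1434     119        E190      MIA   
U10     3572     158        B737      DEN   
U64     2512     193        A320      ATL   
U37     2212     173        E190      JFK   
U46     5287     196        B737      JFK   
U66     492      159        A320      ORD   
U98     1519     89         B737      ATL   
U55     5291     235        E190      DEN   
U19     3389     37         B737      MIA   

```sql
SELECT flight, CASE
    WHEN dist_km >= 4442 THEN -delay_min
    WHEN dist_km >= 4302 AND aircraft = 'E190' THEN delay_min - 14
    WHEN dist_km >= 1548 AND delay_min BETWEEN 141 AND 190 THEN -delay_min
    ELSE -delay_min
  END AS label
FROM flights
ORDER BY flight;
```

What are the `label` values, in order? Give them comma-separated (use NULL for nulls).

flight=U10: dist_km >= 1548 AND delay_min BETWEEN 141 AND 190 → -158
flight=U19: ELSE → -37
flight=U28: ELSE → -198
flight=U37: dist_km >= 1548 AND delay_min BETWEEN 141 AND 190 → -173
flight=U41: dist_km >= 4442 → -132
flight=U46: dist_km >= 4442 → -196
flight=U55: dist_km >= 4442 → -235
flight=U57: dist_km >= 1548 AND delay_min BETWEEN 141 AND 190 → -182
flight=U64: ELSE → -193
flight=U66: ELSE → -159
flight=U85: ELSE → -119
flight=U98: ELSE → -89

-158, -37, -198, -173, -132, -196, -235, -182, -193, -159, -119, -89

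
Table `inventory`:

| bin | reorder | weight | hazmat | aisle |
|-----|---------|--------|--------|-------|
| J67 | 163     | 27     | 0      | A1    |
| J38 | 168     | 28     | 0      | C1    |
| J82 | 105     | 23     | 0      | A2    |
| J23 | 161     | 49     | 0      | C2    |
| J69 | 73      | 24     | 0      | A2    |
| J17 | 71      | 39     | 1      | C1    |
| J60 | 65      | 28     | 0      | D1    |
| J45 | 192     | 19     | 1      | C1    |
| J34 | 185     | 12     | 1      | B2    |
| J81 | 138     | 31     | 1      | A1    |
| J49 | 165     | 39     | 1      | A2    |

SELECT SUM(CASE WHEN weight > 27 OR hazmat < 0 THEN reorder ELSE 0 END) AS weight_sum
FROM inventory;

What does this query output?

bin=J67: ✗
bin=J38: ✓ → 168
bin=J82: ✗
bin=J23: ✓ → 161
bin=J69: ✗
bin=J17: ✓ → 71
bin=J60: ✓ → 65
bin=J45: ✗
bin=J34: ✗
bin=J81: ✓ → 138
bin=J49: ✓ → 165
weight_sum = 168 + 161 + 71 + 65 + 138 + 165 = 768

768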